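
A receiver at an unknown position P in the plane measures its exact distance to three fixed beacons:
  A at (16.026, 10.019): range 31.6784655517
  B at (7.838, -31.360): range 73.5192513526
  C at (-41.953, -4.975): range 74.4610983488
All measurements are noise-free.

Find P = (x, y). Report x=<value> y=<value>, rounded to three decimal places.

eq1: (x − 16.026)² + (y − 10.019)² = 31.6784655517²
eq2: (x − 7.838)² + (y + 31.360)² = 73.5192513526²
eq3: (x + 41.953)² + (y + 4.975)² = 74.4610983488²
eq3−eq2, eq3−eq1 (x²,y² cancel):
  99.582·x − 52.770·y = -600.546142
  115.958·x + 29.988·y = 3113.338191
det = 99.582·29.988 − -52.770·115.958 = 9105.368676
x = (-600.546142·29.988 − -52.770·3113.338191) / 9105.368676 = 16.065432
y = (99.582·3113.338191 − -600.546142·115.958) / 9105.368676 = 41.697441

x=16.065 y=41.697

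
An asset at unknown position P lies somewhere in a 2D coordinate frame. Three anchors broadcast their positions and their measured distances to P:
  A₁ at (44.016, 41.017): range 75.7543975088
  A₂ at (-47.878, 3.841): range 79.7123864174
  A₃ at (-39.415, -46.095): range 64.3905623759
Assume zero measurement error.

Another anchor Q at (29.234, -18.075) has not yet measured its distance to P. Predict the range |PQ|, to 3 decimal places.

eq1: (x − 44.016)² + (y − 41.017)² = 75.7543975088²
eq2: (x + 47.878)² + (y − 3.841)² = 79.7123864174²
eq3: (x + 39.415)² + (y + 46.095)² = 64.3905623759²
eq1−eq2, eq1−eq3 (x²,y² cancel):
  -183.788·x − 74.352·y = -1928.082186
  -166.862·x − 174.224·y = 1651.072924
det = -183.788·-174.224 − -74.352·-166.862 = 19613.757088
x = (-1928.082186·-174.224 − -74.352·1651.072924) / 19613.757088 = 23.385564
y = (-183.788·1651.072924 − -1928.082186·-166.862) / 19613.757088 = -31.874109
|P − Q| = √((23.385564 − 29.234)² + (-31.874109 − -18.075)²) = 14.987316

14.987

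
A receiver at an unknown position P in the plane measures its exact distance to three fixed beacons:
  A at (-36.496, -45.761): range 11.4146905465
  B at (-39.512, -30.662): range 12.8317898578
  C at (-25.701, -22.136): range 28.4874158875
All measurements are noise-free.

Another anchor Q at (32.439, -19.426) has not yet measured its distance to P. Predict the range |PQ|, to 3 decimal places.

82.284

eq1: (x + 36.496)² + (y + 45.761)² = 11.4146905465²
eq2: (x + 39.512)² + (y + 30.662)² = 12.8317898578²
eq3: (x + 25.701)² + (y + 22.136)² = 28.4874158875²
eq2−eq1, eq2−eq3 (x²,y² cancel):
  6.032·x − 30.198·y = 959.030420
  27.622·x + 17.052·y = -1997.690524
det = 6.032·17.052 − -30.198·27.622 = 936.986820
x = (959.030420·17.052 − -30.198·-1997.690524) / 936.986820 = -46.930086
y = (6.032·-1997.690524 − 959.030420·27.622) / 936.986820 = -41.132283
|P − Q| = √((-46.930086 − 32.439)² + (-41.132283 − -19.426)²) = 82.283744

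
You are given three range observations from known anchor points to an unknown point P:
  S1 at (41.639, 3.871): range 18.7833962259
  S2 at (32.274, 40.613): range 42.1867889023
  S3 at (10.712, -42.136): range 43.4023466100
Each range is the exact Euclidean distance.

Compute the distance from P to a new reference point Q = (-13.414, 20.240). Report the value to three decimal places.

eq1: (x − 41.639)² + (y − 3.871)² = 18.7833962259²
eq2: (x − 32.274)² + (y − 40.613)² = 42.1867889023²
eq3: (x − 10.712)² + (y + 42.136)² = 43.4023466100²
eq2−eq1, eq2−eq3 (x²,y² cancel):
  18.730·x − 73.484·y = 484.673301
  -43.124·x − 165.498·y = -904.875938
det = 18.730·-165.498 − -73.484·-43.124 = -6268.701556
x = (484.673301·-165.498 − -73.484·-904.875938) / -6268.701556 = 23.402991
y = (18.730·-904.875938 − 484.673301·-43.124) / -6268.701556 = -0.630549
|P − Q| = √((23.402991 − -13.414)² + (-0.630549 − 20.240)²) = 42.321043

42.321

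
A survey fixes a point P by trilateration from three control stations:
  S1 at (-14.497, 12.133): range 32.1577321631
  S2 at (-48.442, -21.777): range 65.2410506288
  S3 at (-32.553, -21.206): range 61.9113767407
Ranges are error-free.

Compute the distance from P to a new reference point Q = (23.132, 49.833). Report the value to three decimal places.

53.340

eq1: (x + 14.497)² + (y − 12.133)² = 32.1577321631²
eq2: (x + 48.442)² + (y + 21.777)² = 65.2410506288²
eq3: (x + 32.553)² + (y + 21.206)² = 61.9113767407²
eq2−eq1, eq2−eq3 (x²,y² cancel):
  67.890·x + 67.820·y = 758.782554
  31.778·x + 1.142·y = -888.096731
det = 67.890·1.142 − 67.820·31.778 = -2077.653580
x = (758.782554·1.142 − 67.820·-888.096731) / -2077.653580 = -29.406851
y = (67.890·-888.096731 − 758.782554·31.778) / -2077.653580 = 40.625386
|P − Q| = √((-29.406851 − 23.132)² + (40.625386 − 49.833)²) = 53.339582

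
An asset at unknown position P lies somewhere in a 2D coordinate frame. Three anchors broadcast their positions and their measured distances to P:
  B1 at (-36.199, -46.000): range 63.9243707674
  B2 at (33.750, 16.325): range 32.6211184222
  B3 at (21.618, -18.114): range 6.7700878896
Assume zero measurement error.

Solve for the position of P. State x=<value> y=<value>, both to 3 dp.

x=18.128 y=-12.312

eq1: (x + 36.199)² + (y + 46.000)² = 63.9243707674²
eq2: (x − 33.750)² + (y − 16.325)² = 32.6211184222²
eq3: (x − 21.618)² + (y + 18.114)² = 6.7700878896²
eq3−eq2, eq3−eq1 (x²,y² cancel):
  24.264·x + 68.878·y = -408.190072
  -115.634·x − 55.772·y = -1409.578407
det = 24.264·-55.772 − 68.878·-115.634 = 6611.386844
x = (-408.190072·-55.772 − 68.878·-1409.578407) / 6611.386844 = 18.128499
y = (24.264·-1409.578407 − -408.190072·-115.634) / 6611.386844 = -12.312494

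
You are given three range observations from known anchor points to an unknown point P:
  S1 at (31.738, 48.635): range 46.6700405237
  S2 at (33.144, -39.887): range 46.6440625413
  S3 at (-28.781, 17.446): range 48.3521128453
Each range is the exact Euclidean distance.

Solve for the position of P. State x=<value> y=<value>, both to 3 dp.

x=17.700 y=4.126

eq1: (x − 31.738)² + (y − 48.635)² = 46.6700405237²
eq2: (x − 33.144)² + (y + 39.887)² = 46.6440625413²
eq3: (x + 28.781)² + (y − 17.446)² = 48.3521128453²
eq3−eq2, eq3−eq1 (x²,y² cancel):
  123.850·x − 114.666·y = 1719.046874
  121.038·x + 62.378·y = 2399.789126
det = 123.850·62.378 − -114.666·121.038 = 21604.458608
x = (1719.046874·62.378 − -114.666·2399.789126) / 21604.458608 = 17.700278
y = (123.850·2399.789126 − 1719.046874·121.038) / 21604.458608 = 4.126180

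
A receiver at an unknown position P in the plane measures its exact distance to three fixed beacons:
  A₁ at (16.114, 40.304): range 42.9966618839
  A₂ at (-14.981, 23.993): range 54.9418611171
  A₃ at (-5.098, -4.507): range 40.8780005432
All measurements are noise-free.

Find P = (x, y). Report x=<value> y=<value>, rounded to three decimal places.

eq1: (x − 16.114)² + (y − 40.304)² = 42.9966618839²
eq2: (x + 14.981)² + (y − 23.993)² = 54.9418611171²
eq3: (x + 5.098)² + (y + 4.507)² = 40.8780005432²
eq1−eq2, eq1−eq3 (x²,y² cancel):
  -62.190·x − 32.622·y = -2253.874172
  -42.424·x − 89.622·y = -1660.068754
det = -62.190·-89.622 − -32.622·-42.424 = 4189.636452
x = (-2253.874172·-89.622 − -32.622·-1660.068754) / 4189.636452 = 35.287536
y = (-62.190·-1660.068754 − -2253.874172·-42.424) / 4189.636452 = 1.819088

x=35.288 y=1.819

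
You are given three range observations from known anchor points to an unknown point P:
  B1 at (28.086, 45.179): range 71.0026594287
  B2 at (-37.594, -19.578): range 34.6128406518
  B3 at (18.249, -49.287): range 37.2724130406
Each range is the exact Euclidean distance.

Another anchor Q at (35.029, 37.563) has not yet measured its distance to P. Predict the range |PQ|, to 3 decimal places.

67.873

eq1: (x − 28.086)² + (y − 45.179)² = 71.0026594287²
eq2: (x + 37.594)² + (y + 19.578)² = 34.6128406518²
eq3: (x − 18.249)² + (y + 49.287)² = 37.2724130406²
eq1−eq2, eq1−eq3 (x²,y² cancel):
  -131.360·x − 129.514·y = 2809.970391
  -19.674·x − 188.932·y = 3584.413805
det = -131.360·-188.932 − -129.514·-19.674 = 22270.049084
x = (2809.970391·-188.932 − -129.514·3584.413805) / 22270.049084 = -2.993328
y = (-131.360·3584.413805 − 2809.970391·-19.674) / 22270.049084 = -18.660275
|P − Q| = √((-2.993328 − 35.029)² + (-18.660275 − 37.563)²) = 67.873073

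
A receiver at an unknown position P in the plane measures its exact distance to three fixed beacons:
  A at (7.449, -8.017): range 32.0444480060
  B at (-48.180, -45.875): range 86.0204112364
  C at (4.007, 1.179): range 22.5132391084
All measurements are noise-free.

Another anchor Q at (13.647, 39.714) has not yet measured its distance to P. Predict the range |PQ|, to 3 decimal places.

eq1: (x − 7.449)² + (y + 8.017)² = 32.0444480060²
eq2: (x + 48.180)² + (y + 45.875)² = 86.0204112364²
eq3: (x − 4.007)² + (y − 1.179)² = 22.5132391084²
eq3−eq1, eq3−eq2 (x²,y² cancel):
  6.884·x − 18.392·y = -417.686913
  -104.374·x − 94.108·y = -2484.283279
det = 6.884·-94.108 − -18.392·-104.374 = -2567.486080
x = (-417.686913·-94.108 − -18.392·-2484.283279) / -2567.486080 = 2.486190
y = (6.884·-2484.283279 − -417.686913·-104.374) / -2567.486080 = 23.640814
|P − Q| = √((2.486190 − 13.647)² + (23.640814 − 39.714)²) = 19.568112

19.568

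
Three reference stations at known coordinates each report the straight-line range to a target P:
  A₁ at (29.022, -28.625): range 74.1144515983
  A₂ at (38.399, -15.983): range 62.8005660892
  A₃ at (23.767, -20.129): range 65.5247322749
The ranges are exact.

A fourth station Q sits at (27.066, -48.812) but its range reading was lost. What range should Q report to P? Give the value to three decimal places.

eq1: (x − 29.022)² + (y + 28.625)² = 74.1144515983²
eq2: (x − 38.399)² + (y + 15.983)² = 62.8005660892²
eq3: (x − 23.767)² + (y + 20.129)² = 65.5247322749²
eq3−eq2, eq3−eq1 (x²,y² cancel):
  29.264·x + 8.292·y = 1109.471999
  10.510·x − 16.992·y = -507.841217
det = 29.264·-16.992 − 8.292·10.510 = -584.402808
x = (1109.471999·-16.992 − 8.292·-507.841217) / -584.402808 = 25.053146
y = (29.264·-507.841217 − 1109.471999·10.510) / -584.402808 = 45.383109
|P − Q| = √((25.053146 − 27.066)² + (45.383109 − -48.812)²) = 94.216612

94.217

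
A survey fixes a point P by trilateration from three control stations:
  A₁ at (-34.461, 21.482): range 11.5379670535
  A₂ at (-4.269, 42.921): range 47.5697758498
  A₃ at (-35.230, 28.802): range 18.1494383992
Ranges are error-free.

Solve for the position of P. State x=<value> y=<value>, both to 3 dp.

x=-39.737 y=11.221

eq1: (x + 34.461)² + (y − 21.482)² = 11.5379670535²
eq2: (x + 4.269)² + (y − 42.921)² = 47.5697758498²
eq3: (x + 35.230)² + (y − 28.802)² = 18.1494383992²
eq3−eq1, eq3−eq2 (x²,y² cancel):
  1.538·x − 14.640·y = -225.393829
  61.922·x + 28.238·y = -2143.752962
det = 1.538·28.238 − -14.640·61.922 = 949.968124
x = (-225.393829·28.238 − -14.640·-2143.752962) / 949.968124 = -39.737348
y = (1.538·-2143.752962 − -225.393829·61.922) / 949.968124 = 11.221160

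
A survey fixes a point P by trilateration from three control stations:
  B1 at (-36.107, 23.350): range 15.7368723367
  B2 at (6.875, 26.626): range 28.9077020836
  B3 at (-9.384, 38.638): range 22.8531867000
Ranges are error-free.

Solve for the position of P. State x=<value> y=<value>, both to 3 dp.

x=-20.996 y=18.955

eq1: (x + 36.107)² + (y − 23.350)² = 15.7368723367²
eq2: (x − 6.875)² + (y − 26.626)² = 28.9077020836²
eq3: (x + 9.384)² + (y − 38.638)² = 22.8531867000²
eq3−eq2, eq3−eq1 (x²,y² cancel):
  32.518·x − 24.024·y = -1138.132096
  -53.446·x − 30.576·y = 542.602440
det = 32.518·-30.576 − -24.024·-53.446 = -2278.257072
x = (-1138.132096·-30.576 − -24.024·542.602440) / -2278.257072 = -20.996317
y = (32.518·542.602440 − -1138.132096·-53.446) / -2278.257072 = 18.954956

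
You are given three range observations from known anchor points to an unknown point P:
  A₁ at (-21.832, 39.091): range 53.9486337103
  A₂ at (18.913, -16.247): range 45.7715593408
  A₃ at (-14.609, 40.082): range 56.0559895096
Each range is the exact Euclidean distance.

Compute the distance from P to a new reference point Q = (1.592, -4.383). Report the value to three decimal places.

eq1: (x + 21.832)² + (y − 39.091)² = 53.9486337103²
eq2: (x − 18.913)² + (y + 16.247)² = 45.7715593408²
eq3: (x + 14.609)² + (y − 40.082)² = 56.0559895096²
eq3−eq2, eq3−eq1 (x²,y² cancel):
  67.044·x − 112.658·y = -151.084712
  -14.446·x − 1.982·y = 416.571781
det = 67.044·-1.982 − -112.658·-14.446 = -1760.338676
x = (-151.084712·-1.982 − -112.658·416.571781) / -1760.338676 = -26.829833
y = (67.044·416.571781 − -151.084712·-14.446) / -1760.338676 = -14.625634
|P − Q| = √((-26.829833 − 1.592)² + (-14.625634 − -4.383)²) = 30.211127

30.211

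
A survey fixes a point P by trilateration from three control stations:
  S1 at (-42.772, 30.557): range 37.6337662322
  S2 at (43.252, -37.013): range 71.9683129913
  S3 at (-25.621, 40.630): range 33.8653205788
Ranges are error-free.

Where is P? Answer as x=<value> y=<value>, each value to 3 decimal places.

eq1: (x + 42.772)² + (y − 30.557)² = 37.6337662322²
eq2: (x − 43.252)² + (y + 37.013)² = 71.9683129913²
eq3: (x + 25.621)² + (y − 40.630)² = 33.8653205788²
eq3−eq2, eq3−eq1 (x²,y² cancel):
  137.746·x − 155.286·y = -3099.113005
  -34.302·x − 20.146·y = 186.501269
det = 137.746·-20.146 − -155.286·-34.302 = -8101.651288
x = (-3099.113005·-20.146 − -155.286·186.501269) / -8101.651288 = -11.281128
y = (137.746·186.501269 − -3099.113005·-34.302) / -8101.651288 = 9.950560

x=-11.281 y=9.951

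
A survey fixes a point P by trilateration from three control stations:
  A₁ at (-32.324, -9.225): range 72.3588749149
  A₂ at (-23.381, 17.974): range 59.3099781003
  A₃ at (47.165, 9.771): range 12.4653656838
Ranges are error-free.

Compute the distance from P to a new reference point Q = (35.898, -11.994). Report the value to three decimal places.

27.006

eq1: (x + 32.324)² + (y + 9.225)² = 72.3588749149²
eq2: (x + 23.381)² + (y − 17.974)² = 59.3099781003²
eq3: (x − 47.165)² + (y − 9.771)² = 12.4653656838²
eq3−eq1, eq3−eq2 (x²,y² cancel):
  -158.978·x − 37.992·y = -6270.489502
  -141.092·x + 16.406·y = -4812.561990
det = -158.978·16.406 − -37.992·-141.092 = -7968.560332
x = (-6270.489502·16.406 − -37.992·-4812.561990) / -7968.560332 = 35.854972
y = (-158.978·-4812.561990 − -6270.489502·-141.092) / -7968.560332 = 15.012050
|P − Q| = √((35.854972 − 35.898)² + (15.012050 − -11.994)²) = 27.006084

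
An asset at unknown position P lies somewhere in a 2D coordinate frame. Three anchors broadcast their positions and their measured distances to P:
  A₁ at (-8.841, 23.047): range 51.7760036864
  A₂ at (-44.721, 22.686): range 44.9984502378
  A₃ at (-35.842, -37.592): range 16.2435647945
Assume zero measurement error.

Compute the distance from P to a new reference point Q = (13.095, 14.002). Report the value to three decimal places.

eq1: (x + 8.841)² + (y − 23.047)² = 51.7760036864²
eq2: (x + 44.721)² + (y − 22.686)² = 44.9984502378²
eq3: (x + 35.842)² + (y + 37.592)² = 16.2435647945²
eq3−eq1, eq3−eq2 (x²,y² cancel):
  54.002·x + 121.278·y = -4505.381099
  -17.758·x + 120.556·y = -1944.192118
det = 54.002·120.556 − 121.278·-17.758 = 8663.919836
x = (-4505.381099·120.556 − 121.278·-1944.192118) / 8663.919836 = -35.476205
y = (54.002·-1944.192118 − -4505.381099·-17.758) / 8663.919836 = -21.352554
|P − Q| = √((-35.476205 − 13.095)² + (-21.352554 − 14.002)²) = 60.075839

60.076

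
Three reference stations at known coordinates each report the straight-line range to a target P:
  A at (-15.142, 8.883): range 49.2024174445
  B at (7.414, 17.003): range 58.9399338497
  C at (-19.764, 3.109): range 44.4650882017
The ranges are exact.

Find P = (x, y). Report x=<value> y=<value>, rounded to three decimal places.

x=-8.209 y=-39.829

eq1: (x + 15.142)² + (y − 8.883)² = 49.2024174445²
eq2: (x − 7.414)² + (y − 17.003)² = 58.9399338497²
eq3: (x + 19.764)² + (y − 3.109)² = 44.4650882017²
eq1−eq3, eq1−eq2 (x²,y² cancel):
  -9.244·x − 11.548·y = 535.827538
  45.112·x + 16.240·y = -1017.156368
det = -9.244·16.240 − -11.548·45.112 = 370.830816
x = (535.827538·16.240 − -11.548·-1017.156368) / 370.830816 = -8.209357
y = (-9.244·-1017.156368 − 535.827538·45.112) / 370.830816 = -39.828563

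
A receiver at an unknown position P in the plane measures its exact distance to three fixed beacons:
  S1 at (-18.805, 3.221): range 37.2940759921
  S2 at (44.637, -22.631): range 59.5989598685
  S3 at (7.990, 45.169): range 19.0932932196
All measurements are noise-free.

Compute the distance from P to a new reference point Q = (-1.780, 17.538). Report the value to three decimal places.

15.081

eq1: (x + 18.805)² + (y − 3.221)² = 37.2940759921²
eq2: (x − 44.637)² + (y + 22.631)² = 59.5989598685²
eq3: (x − 7.990)² + (y − 45.169)² = 19.0932932196²
eq1−eq3, eq1−eq2 (x²,y² cancel):
  53.590·x + 83.896·y = 2766.370053
  126.884·x − 51.704·y = -20.566849
det = 53.590·-51.704 − 83.896·126.884 = -13415.877424
x = (2766.370053·-51.704 − 83.896·-20.566849) / -13415.877424 = 10.532812
y = (53.590·-20.566849 − 2766.370053·126.884) / -13415.877424 = 26.245788
|P − Q| = √((10.532812 − -1.780)² + (26.245788 − 17.538)²) = 15.080813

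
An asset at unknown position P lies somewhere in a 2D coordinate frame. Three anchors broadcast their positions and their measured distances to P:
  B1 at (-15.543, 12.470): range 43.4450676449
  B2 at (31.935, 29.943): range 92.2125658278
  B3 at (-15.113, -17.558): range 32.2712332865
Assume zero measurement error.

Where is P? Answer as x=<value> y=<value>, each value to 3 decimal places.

eq1: (x + 15.543)² + (y − 12.470)² = 43.4450676449²
eq2: (x − 31.935)² + (y − 29.943)² = 92.2125658278²
eq3: (x + 15.113)² + (y + 17.558)² = 32.2712332865²
eq3−eq2, eq3−eq1 (x²,y² cancel):
  94.096·x + 95.002·y = -6081.983458
  -0.860·x + 60.056·y = -985.641789
det = 94.096·60.056 − 95.002·-0.860 = 5732.731096
x = (-6081.983458·60.056 − 95.002·-985.641789) / 5732.731096 = -47.380847
y = (94.096·-985.641789 − -6081.983458·-0.860) / 5732.731096 = -17.090537

x=-47.381 y=-17.091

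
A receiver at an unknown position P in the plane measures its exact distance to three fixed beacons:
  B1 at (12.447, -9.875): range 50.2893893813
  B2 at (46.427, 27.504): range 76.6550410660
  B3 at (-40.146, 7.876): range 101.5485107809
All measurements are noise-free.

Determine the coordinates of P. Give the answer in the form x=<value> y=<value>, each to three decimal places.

eq1: (x − 12.447)² + (y + 9.875)² = 50.2893893813²
eq2: (x − 46.427)² + (y − 27.504)² = 76.6550410660²
eq3: (x + 40.146)² + (y − 7.876)² = 101.5485107809²
eq1−eq3, eq1−eq2 (x²,y² cancel):
  -105.186·x + 35.502·y = -6361.788099
  67.960·x + 74.758·y = -687.479725
det = -105.186·74.758 − 35.502·67.960 = -10276.210908
x = (-6361.788099·74.758 − 35.502·-687.479725) / -10276.210908 = 43.906032
y = (-105.186·-687.479725 − -6361.788099·67.960) / -10276.210908 = -49.109576

x=43.906 y=-49.110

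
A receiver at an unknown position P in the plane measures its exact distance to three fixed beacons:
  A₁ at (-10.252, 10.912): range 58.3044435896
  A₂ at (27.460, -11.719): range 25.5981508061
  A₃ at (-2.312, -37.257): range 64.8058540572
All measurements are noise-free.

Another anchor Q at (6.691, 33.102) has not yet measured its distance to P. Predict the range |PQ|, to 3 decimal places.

50.226

eq1: (x + 10.252)² + (y − 10.912)² = 58.3044435896²
eq2: (x − 27.460)² + (y + 11.719)² = 25.5981508061²
eq3: (x + 2.312)² + (y + 37.257)² = 64.8058540572²
eq2−eq3, eq2−eq1 (x²,y² cancel):
  -59.544·x − 51.076·y = -3042.490563
  -75.424·x + 45.262·y = -3411.354131
det = -59.544·45.262 − -51.076·-75.424 = -6547.436752
x = (-3042.490563·45.262 − -51.076·-3411.354131) / -6547.436752 = 47.644222
y = (-59.544·-3411.354131 − -3042.490563·-75.424) / -6547.436752 = 4.024649
|P − Q| = √((47.644222 − 6.691)² + (4.024649 − 33.102)²) = 50.226076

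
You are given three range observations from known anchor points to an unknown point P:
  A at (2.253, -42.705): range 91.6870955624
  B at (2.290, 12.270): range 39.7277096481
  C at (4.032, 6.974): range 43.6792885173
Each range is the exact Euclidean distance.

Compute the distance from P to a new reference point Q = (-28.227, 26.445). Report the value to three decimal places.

54.045

eq1: (x − 2.253)² + (y + 42.705)² = 91.6870955624²
eq2: (x − 2.290)² + (y − 12.270)² = 39.7277096481²
eq3: (x − 4.032)² + (y − 6.974)² = 43.6792885173²
eq1−eq2, eq1−eq3 (x²,y² cancel):
  0.074·x + 109.950·y = 5155.236545
  3.558·x + 99.358·y = 4734.743913
det = 0.074·99.358 − 109.950·3.558 = -383.849608
x = (5155.236545·99.358 − 109.950·4734.743913) / -383.849608 = 21.808282
y = (0.074·4734.743913 − 5155.236545·3.558) / -383.849608 = 46.872421
|P − Q| = √((21.808282 − -28.227)² + (46.872421 − 26.445)²) = 54.044510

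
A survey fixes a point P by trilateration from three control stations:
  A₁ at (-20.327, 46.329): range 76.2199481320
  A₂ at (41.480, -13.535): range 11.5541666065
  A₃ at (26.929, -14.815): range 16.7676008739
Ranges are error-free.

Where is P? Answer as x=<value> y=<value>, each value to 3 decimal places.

x=38.246 y=-2.443

eq1: (x + 20.327)² + (y − 46.329)² = 76.2199481320²
eq2: (x − 41.480)² + (y + 13.535)² = 11.5541666065²
eq3: (x − 26.929)² + (y + 14.815)² = 16.7676008739²
eq1−eq2, eq1−eq3 (x²,y² cancel):
  123.614·x − 119.728·y = 5020.205182
  94.512·x − 122.288·y = 3913.420150
det = 123.614·-122.288 − -119.728·94.512 = -3800.776096
x = (5020.205182·-122.288 − -119.728·3913.420150) / -3800.776096 = 38.246106
y = (123.614·3913.420150 − 5020.205182·94.512) / -3800.776096 = -2.442629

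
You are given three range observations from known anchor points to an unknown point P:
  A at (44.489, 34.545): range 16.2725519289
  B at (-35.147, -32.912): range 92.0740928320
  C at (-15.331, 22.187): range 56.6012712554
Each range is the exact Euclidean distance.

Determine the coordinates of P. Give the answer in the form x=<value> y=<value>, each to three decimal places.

x=41.158 y=18.617

eq1: (x − 44.489)² + (y − 34.545)² = 16.2725519289²
eq2: (x + 35.147)² + (y + 32.912)² = 92.0740928320²
eq3: (x + 15.331)² + (y − 22.187)² = 56.6012712554²
eq2−eq3, eq2−eq1 (x²,y² cancel):
  39.632·x + 110.198·y = 3682.725840
  159.272·x + 134.914·y = 9066.959418
det = 39.632·134.914 − 110.198·159.272 = -12204.544208
x = (3682.725840·134.914 − 110.198·9066.959418) / -12204.544208 = 41.157581
y = (39.632·9066.959418 − 3682.725840·159.272) / -12204.544208 = 18.617113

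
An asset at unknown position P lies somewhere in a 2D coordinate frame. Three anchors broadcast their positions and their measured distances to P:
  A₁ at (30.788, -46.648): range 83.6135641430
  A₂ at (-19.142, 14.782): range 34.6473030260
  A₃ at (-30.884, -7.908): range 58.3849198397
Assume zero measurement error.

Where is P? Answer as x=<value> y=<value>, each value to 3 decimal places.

x=9.539 y=34.220

eq1: (x − 30.788)² + (y + 46.648)² = 83.6135641430²
eq2: (x + 19.142)² + (y − 14.782)² = 34.6473030260²
eq3: (x + 30.884)² + (y + 7.908)² = 58.3849198397²
eq2−eq1, eq2−eq3 (x²,y² cancel):
  99.860·x − 122.860·y = -3251.779342
  -23.484·x − 45.380·y = -1776.929026
det = 99.860·-45.380 − -122.860·-23.484 = -7416.891040
x = (-3251.779342·-45.380 − -122.860·-1776.929026) / -7416.891040 = 9.538734
y = (99.860·-1776.929026 − -3251.779342·-23.484) / -7416.891040 = 34.220392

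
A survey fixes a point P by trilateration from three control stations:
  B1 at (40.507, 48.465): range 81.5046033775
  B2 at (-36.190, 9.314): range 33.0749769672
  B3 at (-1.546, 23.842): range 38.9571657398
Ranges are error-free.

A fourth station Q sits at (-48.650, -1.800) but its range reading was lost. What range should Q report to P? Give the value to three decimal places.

38.185

eq1: (x − 40.507)² + (y − 48.465)² = 81.5046033775²
eq2: (x + 36.190)² + (y − 9.314)² = 33.0749769672²
eq3: (x + 1.546)² + (y − 23.842)² = 38.9571657398²
eq1−eq2, eq1−eq3 (x²,y² cancel):
  -153.394·x − 78.302·y = 2955.839692
  -84.106·x − 49.246·y = 1706.497415
det = -153.394·-49.246 − -78.302·-84.106 = 968.372912
x = (2955.839692·-49.246 − -78.302·1706.497415) / 968.372912 = -12.331118
y = (-153.394·1706.497415 − 2955.839692·-84.106) / 968.372912 = -13.592503
|P − Q| = √((-12.331118 − -48.650)² + (-13.592503 − -1.800)²) = 38.185394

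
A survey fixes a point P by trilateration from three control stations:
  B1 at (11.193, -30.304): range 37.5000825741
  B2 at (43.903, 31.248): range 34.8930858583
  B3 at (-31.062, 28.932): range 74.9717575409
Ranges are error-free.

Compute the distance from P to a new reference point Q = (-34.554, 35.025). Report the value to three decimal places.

80.822

eq1: (x − 11.193)² + (y + 30.304)² = 37.5000825741²
eq2: (x − 43.903)² + (y − 31.248)² = 34.8930858583²
eq3: (x + 31.062)² + (y − 28.932)² = 74.9717575409²
eq1−eq3, eq1−eq2 (x²,y² cancel):
  -84.510·x + 118.472·y = -3456.215433
  65.420·x + 123.104·y = 2049.024000
det = -84.510·123.104 − 118.472·65.420 = -18153.957280
x = (-3456.215433·123.104 − 118.472·2049.024000) / -18153.957280 = 36.808829
y = (-84.510·2049.024000 − -3456.215433·65.420) / -18153.957280 = -2.916312
|P − Q| = √((36.808829 − -34.554)² + (-2.916312 − 35.025)²) = 80.822005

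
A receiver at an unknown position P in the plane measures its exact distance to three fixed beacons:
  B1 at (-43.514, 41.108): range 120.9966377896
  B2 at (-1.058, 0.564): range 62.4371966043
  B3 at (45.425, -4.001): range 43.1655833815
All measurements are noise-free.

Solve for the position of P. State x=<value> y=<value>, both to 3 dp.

eq1: (x + 43.514)² + (y − 41.108)² = 120.9966377896²
eq2: (x + 1.058)² + (y − 0.564)² = 62.4371966043²
eq3: (x − 45.425)² + (y + 4.001)² = 43.1655833815²
eq3−eq2, eq3−eq1 (x²,y² cancel):
  -92.966·x + 9.130·y = -4113.137097
  -177.878·x + 90.218·y = -11273.021534
det = -92.966·90.218 − 9.130·-177.878 = -6763.180448
x = (-4113.137097·90.218 − 9.130·-11273.021534) / -6763.180448 = 39.649440
y = (-92.966·-11273.021534 − -4113.137097·-177.878) / -6763.180448 = -46.778453

x=39.649 y=-46.778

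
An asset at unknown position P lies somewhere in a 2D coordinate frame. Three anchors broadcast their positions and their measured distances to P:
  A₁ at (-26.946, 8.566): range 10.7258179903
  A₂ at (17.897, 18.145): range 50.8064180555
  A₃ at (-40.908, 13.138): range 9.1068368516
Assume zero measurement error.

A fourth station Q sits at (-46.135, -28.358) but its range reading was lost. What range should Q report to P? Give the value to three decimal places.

eq1: (x + 26.946)² + (y − 8.566)² = 10.7258179903²
eq2: (x − 17.897)² + (y − 18.145)² = 50.8064180555²
eq3: (x + 40.908)² + (y − 13.138)² = 9.1068368516²
eq1−eq3, eq1−eq2 (x²,y² cancel):
  -27.924·x + 9.144·y = 1078.716930
  89.686·x + 19.158·y = -2616.168582
det = -27.924·19.158 − 9.144·89.686 = -1355.056776
x = (1078.716930·19.158 − 9.144·-2616.168582) / -1355.056776 = -32.905119
y = (-27.924·-2616.168582 − 1078.716930·89.686) / -1355.056776 = 17.484076
|P − Q| = √((-32.905119 − -46.135)² + (17.484076 − -28.358)²) = 47.712951

47.713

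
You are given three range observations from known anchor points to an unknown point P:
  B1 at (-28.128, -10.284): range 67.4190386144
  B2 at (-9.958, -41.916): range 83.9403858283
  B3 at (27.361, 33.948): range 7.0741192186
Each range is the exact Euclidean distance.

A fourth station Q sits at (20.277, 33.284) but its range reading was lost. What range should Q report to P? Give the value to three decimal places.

eq1: (x + 28.128)² + (y + 10.284)² = 67.4190386144²
eq2: (x + 9.958)² + (y + 41.916)² = 83.9403858283²
eq3: (x − 27.361)² + (y − 33.948)² = 7.0741192186²
eq2−eq3, eq2−eq1 (x²,y² cancel):
  74.638·x + 151.728·y = 7040.923415
  -36.340·x + 63.264·y = 1541.493825
det = 74.638·63.264 − 151.728·-36.340 = 10235.693952
x = (7040.923415·63.264 − 151.728·1541.493825) / 10235.693952 = 20.667793
y = (74.638·1541.493825 − 7040.923415·-36.340) / 10235.693952 = 36.238009
|P − Q| = √((20.667793 − 20.277)² + (36.238009 − 33.284)²) = 2.979747

2.980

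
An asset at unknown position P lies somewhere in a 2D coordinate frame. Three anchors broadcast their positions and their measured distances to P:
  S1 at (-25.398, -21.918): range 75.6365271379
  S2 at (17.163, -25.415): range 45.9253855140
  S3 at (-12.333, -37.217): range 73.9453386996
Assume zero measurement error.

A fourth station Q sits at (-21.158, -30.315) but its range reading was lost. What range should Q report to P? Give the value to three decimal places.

76.418

eq1: (x + 25.398)² + (y + 21.918)² = 75.6365271379²
eq2: (x − 17.163)² + (y + 25.415)² = 45.9253855140²
eq3: (x + 12.333)² + (y + 37.217)² = 73.9453386996²
eq3−eq1, eq3−eq2 (x²,y² cancel):
  -26.130·x + 30.598·y = -664.721972
  58.992·x + 23.604·y = 2762.054897
det = -26.130·23.604 − 30.598·58.992 = -2421.809736
x = (-664.721972·23.604 − 30.598·2762.054897) / -2421.809736 = 41.375444
y = (-26.130·2762.054897 − -664.721972·58.992) / -2421.809736 = 13.609333
|P − Q| = √((41.375444 − -21.158)² + (13.609333 − -30.315)²) = 76.418445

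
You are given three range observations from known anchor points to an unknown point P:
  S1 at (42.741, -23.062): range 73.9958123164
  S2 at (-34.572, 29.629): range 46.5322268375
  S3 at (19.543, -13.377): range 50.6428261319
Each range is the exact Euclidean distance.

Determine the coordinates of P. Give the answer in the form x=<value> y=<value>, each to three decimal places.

eq1: (x − 42.741)² + (y + 23.062)² = 73.9958123164²
eq2: (x + 34.572)² + (y − 29.629)² = 46.5322268375²
eq3: (x − 19.543)² + (y + 13.377)² = 50.6428261319²
eq1−eq2, eq1−eq3 (x²,y² cancel):
  -154.626·x + 105.382·y = 3024.584006
  -46.396·x + 19.370·y = 1112.908455
det = -154.626·19.370 − 105.382·-46.396 = 1894.197652
x = (3024.584006·19.370 − 105.382·1112.908455) / 1894.197652 = -30.986379
y = (-154.626·1112.908455 − 3024.584006·-46.396) / 1894.197652 = -16.764873

x=-30.986 y=-16.765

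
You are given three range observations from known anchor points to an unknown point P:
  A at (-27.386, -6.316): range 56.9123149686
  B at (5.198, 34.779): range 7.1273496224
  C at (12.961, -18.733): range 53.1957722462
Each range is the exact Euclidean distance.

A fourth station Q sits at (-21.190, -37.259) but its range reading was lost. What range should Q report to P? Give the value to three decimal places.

eq1: (x + 27.386)² + (y + 6.316)² = 56.9123149686²
eq2: (x − 5.198)² + (y − 34.779)² = 7.1273496224²
eq3: (x − 12.961)² + (y + 18.733)² = 53.1957722462²
eq3−eq1, eq3−eq2 (x²,y² cancel):
  -80.694·x + 24.834·y = -138.249368
  -15.526·x + 107.024·y = 3496.676307
det = -80.694·107.024 − 24.834·-15.526 = -8250.621972
x = (-138.249368·107.024 − 24.834·3496.676307) / -8250.621972 = 12.318157
y = (-80.694·3496.676307 − -138.249368·-15.526) / -8250.621972 = 34.458888
|P − Q| = √((12.318157 − -21.190)² + (34.458888 − -37.259)²) = 79.159662

79.160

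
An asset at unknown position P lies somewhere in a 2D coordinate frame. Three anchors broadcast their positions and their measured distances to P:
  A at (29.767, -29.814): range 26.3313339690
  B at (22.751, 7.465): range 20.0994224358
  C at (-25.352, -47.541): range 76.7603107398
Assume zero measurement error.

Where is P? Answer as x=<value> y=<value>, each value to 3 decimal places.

x=38.531 y=-4.984

eq1: (x − 29.767)² + (y + 29.814)² = 26.3313339690²
eq2: (x − 22.751)² + (y − 7.465)² = 20.0994224358²
eq3: (x + 25.352)² + (y + 47.541)² = 76.7603107398²
eq1−eq2, eq1−eq3 (x²,y² cancel):
  -14.032·x + 74.558·y = -912.262293
  -110.238·x − 35.454·y = -4070.884456
det = -14.032·-35.454 − 74.558·-110.238 = 8716.615332
x = (-912.262293·-35.454 − 74.558·-4070.884456) / 8716.615332 = 38.531051
y = (-14.032·-4070.884456 − -912.262293·-110.238) / 8716.615332 = -4.983967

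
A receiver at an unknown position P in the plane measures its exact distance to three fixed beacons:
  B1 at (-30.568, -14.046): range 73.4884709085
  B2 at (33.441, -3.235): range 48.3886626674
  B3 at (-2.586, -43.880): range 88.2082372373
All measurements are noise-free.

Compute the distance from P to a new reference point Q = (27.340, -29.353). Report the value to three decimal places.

72.316

eq1: (x + 30.568)² + (y + 14.046)² = 73.4884709085²
eq2: (x − 33.441)² + (y + 3.235)² = 48.3886626674²
eq3: (x + 2.586)² + (y + 43.880)² = 88.2082372373²
eq3−eq1, eq3−eq2 (x²,y² cancel):
  -55.964·x + 59.668·y = 1579.688704
  72.054·x + 81.290·y = 4635.854352
det = -55.964·81.290 − 59.668·72.054 = -8848.631632
x = (1579.688704·81.290 − 59.668·4635.854352) / -8848.631632 = 16.748269
y = (-55.964·4635.854352 − 1579.688704·72.054) / -8848.631632 = 42.183228
|P − Q| = √((16.748269 − 27.340)² + (42.183228 − -29.353)²) = 72.316088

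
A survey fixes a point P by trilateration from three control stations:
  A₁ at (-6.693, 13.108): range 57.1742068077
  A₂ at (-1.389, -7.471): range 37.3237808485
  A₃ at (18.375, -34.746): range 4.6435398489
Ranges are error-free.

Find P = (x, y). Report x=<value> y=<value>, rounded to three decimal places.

x=22.894 y=-35.816

eq1: (x + 6.693)² + (y − 13.108)² = 57.1742068077²
eq2: (x + 1.389)² + (y + 7.471)² = 37.3237808485²
eq3: (x − 18.375)² + (y + 34.746)² = 4.6435398489²
eq1−eq3, eq1−eq2 (x²,y² cancel):
  50.136·x − 95.708·y = 4575.636690
  10.608·x − 41.158·y = 1716.954556
det = 50.136·-41.158 − -95.708·10.608 = -1048.227024
x = (4575.636690·-41.158 − -95.708·1716.954556) / -1048.227024 = 22.893674
y = (50.136·1716.954556 − 4575.636690·10.608) / -1048.227024 = -35.815600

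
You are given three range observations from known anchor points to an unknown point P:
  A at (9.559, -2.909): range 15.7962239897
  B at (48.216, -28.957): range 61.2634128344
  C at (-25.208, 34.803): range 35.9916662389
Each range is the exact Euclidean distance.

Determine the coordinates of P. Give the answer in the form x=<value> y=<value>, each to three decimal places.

eq1: (x − 9.559)² + (y + 2.909)² = 15.7962239897²
eq2: (x − 48.216)² + (y + 28.957)² = 61.2634128344²
eq3: (x + 25.208)² + (y − 34.803)² = 35.9916662389²
eq3−eq1, eq3−eq2 (x²,y² cancel):
  69.534·x − 75.424·y = -700.975965
  146.848·x − 127.520·y = -1141.207281
det = 69.534·-127.520 − -75.424·146.848 = 2208.887872
x = (-700.975965·-127.520 − -75.424·-1141.207281) / 2208.887872 = 1.500319
y = (69.534·-1141.207281 − -700.975965·146.848) / 2208.887872 = 10.676962

x=1.500 y=10.677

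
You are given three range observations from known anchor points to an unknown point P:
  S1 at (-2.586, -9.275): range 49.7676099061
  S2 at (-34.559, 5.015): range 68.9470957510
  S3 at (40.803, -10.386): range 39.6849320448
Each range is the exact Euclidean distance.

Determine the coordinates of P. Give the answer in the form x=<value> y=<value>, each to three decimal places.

eq1: (x + 2.586)² + (y + 9.275)² = 49.7676099061²
eq2: (x + 34.559)² + (y − 5.015)² = 68.9470957510²
eq3: (x − 40.803)² + (y + 10.386)² = 39.6849320448²
eq3−eq2, eq3−eq1 (x²,y² cancel):
  -150.724·x + 30.802·y = -3732.087280
  -86.778·x + 2.222·y = -2581.961948
det = -150.724·2.222 − 30.802·-86.778 = 2338.027228
x = (-3732.087280·2.222 − 30.802·-2581.961948) / 2338.027228 = 30.468804
y = (-150.724·-2581.961948 − -3732.087280·-86.778) / 2338.027228 = 27.929770

x=30.469 y=27.930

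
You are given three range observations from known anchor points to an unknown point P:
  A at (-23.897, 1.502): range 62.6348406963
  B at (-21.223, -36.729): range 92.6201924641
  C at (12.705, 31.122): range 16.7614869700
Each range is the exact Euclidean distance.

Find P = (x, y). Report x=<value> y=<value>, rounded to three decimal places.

eq1: (x + 23.897)² + (y − 1.502)² = 62.6348406963²
eq2: (x + 21.223)² + (y + 36.729)² = 92.6201924641²
eq3: (x − 12.705)² + (y − 31.122)² = 16.7614869700²
eq3−eq1, eq3−eq2 (x²,y² cancel):
  -73.204·x − 59.240·y = -4198.849120
  -67.856·x − 135.702·y = -7628.113346
det = -73.204·-135.702 − -59.240·-67.856 = 5914.139768
x = (-4198.849120·-135.702 − -59.240·-7628.113346) / 5914.139768 = 19.935746
y = (-73.204·-7628.113346 − -4198.849120·-67.856) / 5914.139768 = 46.243632

x=19.936 y=46.244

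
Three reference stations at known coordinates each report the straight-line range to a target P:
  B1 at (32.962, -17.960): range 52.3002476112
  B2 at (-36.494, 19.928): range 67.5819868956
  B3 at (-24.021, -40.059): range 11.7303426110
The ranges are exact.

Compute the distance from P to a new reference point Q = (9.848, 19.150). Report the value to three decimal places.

eq1: (x − 32.962)² + (y + 17.960)² = 52.3002476112²
eq2: (x + 36.494)² + (y − 19.928)² = 67.5819868956²
eq3: (x + 24.021)² + (y + 40.059)² = 11.7303426110²
eq3−eq1, eq3−eq2 (x²,y² cancel):
  113.966·x + 44.198·y = -3370.391840
  -24.946·x + 119.974·y = -4882.518717
det = 113.966·119.974 − 44.198·-24.946 = 14775.520192
x = (-3370.391840·119.974 − 44.198·-4882.518717) / 14775.520192 = -12.761773
y = (113.966·-4882.518717 − -3370.391840·-24.946) / 14775.520192 = -43.350008
|P − Q| = √((-12.761773 − 9.848)² + (-43.350008 − 19.150)²) = 66.463921

66.464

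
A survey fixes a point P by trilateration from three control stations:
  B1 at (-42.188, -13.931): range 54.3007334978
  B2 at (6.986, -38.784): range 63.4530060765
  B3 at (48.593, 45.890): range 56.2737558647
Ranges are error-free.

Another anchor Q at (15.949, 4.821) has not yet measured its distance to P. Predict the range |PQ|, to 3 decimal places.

26.984

eq1: (x + 42.188)² + (y + 13.931)² = 54.3007334978²
eq2: (x − 6.986)² + (y + 38.784)² = 63.4530060765²
eq3: (x − 48.593)² + (y − 45.890)² = 56.2737558647²
eq1−eq2, eq1−eq3 (x²,y² cancel):
  98.348·x − 49.706·y = -1498.611575
  181.562·x + 119.642·y = 2275.105703
det = 98.348·119.642 − -49.706·181.562 = 20791.272188
x = (-1498.611575·119.642 − -49.706·2275.105703) / 20791.272188 = -3.184532
y = (98.348·2275.105703 − -1498.611575·181.562) / 20791.272188 = 23.848613
|P − Q| = √((-3.184532 − 15.949)² + (23.848613 − 4.821)²) = 26.984109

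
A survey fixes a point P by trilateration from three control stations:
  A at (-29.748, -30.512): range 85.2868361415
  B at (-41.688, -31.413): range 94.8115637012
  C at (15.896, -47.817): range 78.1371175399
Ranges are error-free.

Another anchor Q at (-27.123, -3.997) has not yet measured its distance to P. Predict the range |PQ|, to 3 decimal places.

67.234

eq1: (x + 29.748)² + (y + 30.512)² = 85.2868361415²
eq2: (x + 41.688)² + (y + 31.413)² = 94.8115637012²
eq3: (x − 15.896)² + (y + 47.817)² = 78.1371175399²
eq2−eq1, eq2−eq3 (x²,y² cancel):
  23.880·x + 1.802·y = 806.647927
  115.168·x − 32.808·y = 2698.305866
det = 23.880·-32.808 − 1.802·115.168 = -990.987776
x = (806.647927·-32.808 − 1.802·2698.305866) / -990.987776 = 31.611744
y = (23.880·2698.305866 − 806.647927·115.168) / -990.987776 = 28.723346
|P − Q| = √((31.611744 − -27.123)² + (28.723346 − -3.997)²) = 67.233855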